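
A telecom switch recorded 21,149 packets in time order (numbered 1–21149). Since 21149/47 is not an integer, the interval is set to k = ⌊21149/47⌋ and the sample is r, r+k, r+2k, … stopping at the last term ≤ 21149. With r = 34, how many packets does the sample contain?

48

k = ⌊21149/47⌋ = 449
Achieved size = ⌊(21149 − 34)/449⌋ + 1 = ⌊21115/449⌋ + 1 = 47 + 1 = 48
(last selection: 34 + 47×449 = 21137 ≤ 21149; next would be 21586 > 21149)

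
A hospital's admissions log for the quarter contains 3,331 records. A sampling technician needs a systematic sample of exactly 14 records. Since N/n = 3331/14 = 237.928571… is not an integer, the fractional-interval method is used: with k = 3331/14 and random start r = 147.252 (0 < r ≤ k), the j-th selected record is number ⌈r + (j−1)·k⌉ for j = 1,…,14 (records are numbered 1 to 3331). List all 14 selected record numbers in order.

j=1: r + 0k = 147.252 → ⌈·⌉ = 148
j=2: r + 1k = 385.180571… → ⌈·⌉ = 386
j=3: r + 2k = 623.109142… → ⌈·⌉ = 624
j=4: r + 3k = 861.037714… → ⌈·⌉ = 862
j=5: r + 4k = 1098.966285… → ⌈·⌉ = 1099
j=6: r + 5k = 1336.894857… → ⌈·⌉ = 1337
j=7: r + 6k = 1574.823428… → ⌈·⌉ = 1575
j=8: r + 7k = 1812.752 → ⌈·⌉ = 1813
j=9: r + 8k = 2050.680571… → ⌈·⌉ = 2051
j=10: r + 9k = 2288.609142… → ⌈·⌉ = 2289
j=11: r + 10k = 2526.537714… → ⌈·⌉ = 2527
j=12: r + 11k = 2764.466285… → ⌈·⌉ = 2765
j=13: r + 12k = 3002.394857… → ⌈·⌉ = 3003
j=14: r + 13k = 3240.323428… → ⌈·⌉ = 3241

148, 386, 624, 862, 1099, 1337, 1575, 1813, 2051, 2289, 2527, 2765, 3003, 3241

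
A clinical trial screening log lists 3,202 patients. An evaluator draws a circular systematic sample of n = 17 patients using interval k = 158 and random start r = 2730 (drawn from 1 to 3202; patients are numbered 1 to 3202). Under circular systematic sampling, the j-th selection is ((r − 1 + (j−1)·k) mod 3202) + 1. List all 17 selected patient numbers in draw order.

Selection 1: 2730
Selection 2: 2730 + 158 = 2888
Selection 3: 2888 + 158 = 3046
Selection 4: 3046 + 158 = 3204 → 3204 − 3202 = 2
Selection 5: 2 + 158 = 160
Selection 6: 160 + 158 = 318
Selection 7: 318 + 158 = 476
Selection 8: 476 + 158 = 634
Selection 9: 634 + 158 = 792
Selection 10: 792 + 158 = 950
Selection 11: 950 + 158 = 1108
Selection 12: 1108 + 158 = 1266
Selection 13: 1266 + 158 = 1424
Selection 14: 1424 + 158 = 1582
Selection 15: 1582 + 158 = 1740
Selection 16: 1740 + 158 = 1898
Selection 17: 1898 + 158 = 2056

2730, 2888, 3046, 2, 160, 318, 476, 634, 792, 950, 1108, 1266, 1424, 1582, 1740, 1898, 2056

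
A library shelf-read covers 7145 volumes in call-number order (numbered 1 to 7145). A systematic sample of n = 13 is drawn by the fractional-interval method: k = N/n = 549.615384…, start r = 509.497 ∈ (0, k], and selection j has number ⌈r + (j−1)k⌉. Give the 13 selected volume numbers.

j=1: r + 0k = 509.497 → ⌈·⌉ = 510
j=2: r + 1k = 1059.112384… → ⌈·⌉ = 1060
j=3: r + 2k = 1608.727769… → ⌈·⌉ = 1609
j=4: r + 3k = 2158.343153… → ⌈·⌉ = 2159
j=5: r + 4k = 2707.958538… → ⌈·⌉ = 2708
j=6: r + 5k = 3257.573923… → ⌈·⌉ = 3258
j=7: r + 6k = 3807.189307… → ⌈·⌉ = 3808
j=8: r + 7k = 4356.804692… → ⌈·⌉ = 4357
j=9: r + 8k = 4906.420076… → ⌈·⌉ = 4907
j=10: r + 9k = 5456.035461… → ⌈·⌉ = 5457
j=11: r + 10k = 6005.650846… → ⌈·⌉ = 6006
j=12: r + 11k = 6555.266230… → ⌈·⌉ = 6556
j=13: r + 12k = 7104.881615… → ⌈·⌉ = 7105

510, 1060, 1609, 2159, 2708, 3258, 3808, 4357, 4907, 5457, 6006, 6556, 7105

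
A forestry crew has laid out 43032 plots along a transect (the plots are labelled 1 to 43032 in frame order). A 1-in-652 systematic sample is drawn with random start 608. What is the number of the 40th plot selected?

k = 652
40th selection = r + (40−1)·k = 608 + 39×652 = 608 + 25428 = 26036

26036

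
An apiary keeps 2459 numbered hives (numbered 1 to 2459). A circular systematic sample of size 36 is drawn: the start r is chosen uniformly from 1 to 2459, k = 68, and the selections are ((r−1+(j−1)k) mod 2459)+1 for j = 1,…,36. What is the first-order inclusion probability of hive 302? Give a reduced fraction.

36/2459

For each position j, as r ranges over 1…2459 the j-th selection hits every hive exactly once, so hive 302 is selected for exactly 36 of the 2459 starts.
Inclusion probability = 36/2459.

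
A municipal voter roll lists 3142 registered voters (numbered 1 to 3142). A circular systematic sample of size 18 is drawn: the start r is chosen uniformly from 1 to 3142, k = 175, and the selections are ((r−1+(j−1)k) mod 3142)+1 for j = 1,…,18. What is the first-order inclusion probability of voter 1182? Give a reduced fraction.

9/1571

For each position j, as r ranges over 1…3142 the j-th selection hits every voter exactly once, so voter 1182 is selected for exactly 18 of the 3142 starts.
Inclusion probability = 18/3142 = 9/1571.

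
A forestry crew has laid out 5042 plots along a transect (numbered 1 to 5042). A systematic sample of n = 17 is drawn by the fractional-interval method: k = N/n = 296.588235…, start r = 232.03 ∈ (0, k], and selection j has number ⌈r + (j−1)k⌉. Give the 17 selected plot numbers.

j=1: r + 0k = 232.03 → ⌈·⌉ = 233
j=2: r + 1k = 528.618235… → ⌈·⌉ = 529
j=3: r + 2k = 825.206470… → ⌈·⌉ = 826
j=4: r + 3k = 1121.794705… → ⌈·⌉ = 1122
j=5: r + 4k = 1418.382941… → ⌈·⌉ = 1419
j=6: r + 5k = 1714.971176… → ⌈·⌉ = 1715
j=7: r + 6k = 2011.559411… → ⌈·⌉ = 2012
j=8: r + 7k = 2308.147647… → ⌈·⌉ = 2309
j=9: r + 8k = 2604.735882… → ⌈·⌉ = 2605
j=10: r + 9k = 2901.324117… → ⌈·⌉ = 2902
j=11: r + 10k = 3197.912352… → ⌈·⌉ = 3198
j=12: r + 11k = 3494.500588… → ⌈·⌉ = 3495
j=13: r + 12k = 3791.088823… → ⌈·⌉ = 3792
j=14: r + 13k = 4087.677058… → ⌈·⌉ = 4088
j=15: r + 14k = 4384.265294… → ⌈·⌉ = 4385
j=16: r + 15k = 4680.853529… → ⌈·⌉ = 4681
j=17: r + 16k = 4977.441764… → ⌈·⌉ = 4978

233, 529, 826, 1122, 1419, 1715, 2012, 2309, 2605, 2902, 3198, 3495, 3792, 4088, 4385, 4681, 4978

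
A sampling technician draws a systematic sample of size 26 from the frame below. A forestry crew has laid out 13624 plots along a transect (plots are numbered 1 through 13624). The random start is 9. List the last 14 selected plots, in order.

k = N/n = 13624/26 = 524
13th selection = 9 + 12×524 = 6297
14th: 6297 + 524 = 6821
15th: 6821 + 524 = 7345
16th: 7345 + 524 = 7869
17th: 7869 + 524 = 8393
18th: 8393 + 524 = 8917
19th: 8917 + 524 = 9441
20th: 9441 + 524 = 9965
21st: 9965 + 524 = 10489
22nd: 10489 + 524 = 11013
23rd: 11013 + 524 = 11537
24th: 11537 + 524 = 12061
25th: 12061 + 524 = 12585
26th: 12585 + 524 = 13109

6297, 6821, 7345, 7869, 8393, 8917, 9441, 9965, 10489, 11013, 11537, 12061, 12585, 13109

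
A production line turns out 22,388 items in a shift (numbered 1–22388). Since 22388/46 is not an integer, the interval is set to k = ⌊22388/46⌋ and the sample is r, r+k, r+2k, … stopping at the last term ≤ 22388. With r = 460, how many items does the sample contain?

46

k = ⌊22388/46⌋ = 486
Achieved size = ⌊(22388 − 460)/486⌋ + 1 = ⌊21928/486⌋ + 1 = 45 + 1 = 46
(last selection: 460 + 45×486 = 22330 ≤ 22388; next would be 22816 > 22388)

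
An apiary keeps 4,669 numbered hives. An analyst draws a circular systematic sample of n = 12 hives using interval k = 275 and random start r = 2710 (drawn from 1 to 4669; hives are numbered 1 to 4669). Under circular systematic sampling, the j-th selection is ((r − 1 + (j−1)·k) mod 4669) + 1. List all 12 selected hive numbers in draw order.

Selection 1: 2710
Selection 2: 2710 + 275 = 2985
Selection 3: 2985 + 275 = 3260
Selection 4: 3260 + 275 = 3535
Selection 5: 3535 + 275 = 3810
Selection 6: 3810 + 275 = 4085
Selection 7: 4085 + 275 = 4360
Selection 8: 4360 + 275 = 4635
Selection 9: 4635 + 275 = 4910 → 4910 − 4669 = 241
Selection 10: 241 + 275 = 516
Selection 11: 516 + 275 = 791
Selection 12: 791 + 275 = 1066

2710, 2985, 3260, 3535, 3810, 4085, 4360, 4635, 241, 516, 791, 1066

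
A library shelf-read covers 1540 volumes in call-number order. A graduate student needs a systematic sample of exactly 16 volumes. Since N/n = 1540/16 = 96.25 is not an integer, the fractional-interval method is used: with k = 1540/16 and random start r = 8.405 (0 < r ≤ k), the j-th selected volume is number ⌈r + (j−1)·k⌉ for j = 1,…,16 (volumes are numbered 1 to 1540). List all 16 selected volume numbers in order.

9, 105, 201, 298, 394, 490, 586, 683, 779, 875, 971, 1068, 1164, 1260, 1356, 1453

j=1: r + 0k = 8.405 → ⌈·⌉ = 9
j=2: r + 1k = 104.655 → ⌈·⌉ = 105
j=3: r + 2k = 200.905 → ⌈·⌉ = 201
j=4: r + 3k = 297.155 → ⌈·⌉ = 298
j=5: r + 4k = 393.405 → ⌈·⌉ = 394
j=6: r + 5k = 489.655 → ⌈·⌉ = 490
j=7: r + 6k = 585.905 → ⌈·⌉ = 586
j=8: r + 7k = 682.155 → ⌈·⌉ = 683
j=9: r + 8k = 778.405 → ⌈·⌉ = 779
j=10: r + 9k = 874.655 → ⌈·⌉ = 875
j=11: r + 10k = 970.905 → ⌈·⌉ = 971
j=12: r + 11k = 1067.155 → ⌈·⌉ = 1068
j=13: r + 12k = 1163.405 → ⌈·⌉ = 1164
j=14: r + 13k = 1259.655 → ⌈·⌉ = 1260
j=15: r + 14k = 1355.905 → ⌈·⌉ = 1356
j=16: r + 15k = 1452.155 → ⌈·⌉ = 1453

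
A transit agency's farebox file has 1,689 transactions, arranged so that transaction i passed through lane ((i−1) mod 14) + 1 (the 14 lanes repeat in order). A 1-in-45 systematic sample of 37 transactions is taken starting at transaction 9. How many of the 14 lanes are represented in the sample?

14

Consecutive selections differ by k = 45, so their lane numbers differ by 45 mod 14 = 3.
gcd(45, 14) = 1, so the sample visits 14/1 = 14 distinct residues mod 14.
Start 9 is lane 9; the lanes hit are 1, 2, 3, 4, 5, 6, 7, 8, 9, 10, 11, 12, 13, 14.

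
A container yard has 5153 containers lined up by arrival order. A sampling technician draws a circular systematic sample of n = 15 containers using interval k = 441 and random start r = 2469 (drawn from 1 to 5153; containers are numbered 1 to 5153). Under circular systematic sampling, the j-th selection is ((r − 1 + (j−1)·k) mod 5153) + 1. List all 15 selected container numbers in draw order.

Selection 1: 2469
Selection 2: 2469 + 441 = 2910
Selection 3: 2910 + 441 = 3351
Selection 4: 3351 + 441 = 3792
Selection 5: 3792 + 441 = 4233
Selection 6: 4233 + 441 = 4674
Selection 7: 4674 + 441 = 5115
Selection 8: 5115 + 441 = 5556 → 5556 − 5153 = 403
Selection 9: 403 + 441 = 844
Selection 10: 844 + 441 = 1285
Selection 11: 1285 + 441 = 1726
Selection 12: 1726 + 441 = 2167
Selection 13: 2167 + 441 = 2608
Selection 14: 2608 + 441 = 3049
Selection 15: 3049 + 441 = 3490

2469, 2910, 3351, 3792, 4233, 4674, 5115, 403, 844, 1285, 1726, 2167, 2608, 3049, 3490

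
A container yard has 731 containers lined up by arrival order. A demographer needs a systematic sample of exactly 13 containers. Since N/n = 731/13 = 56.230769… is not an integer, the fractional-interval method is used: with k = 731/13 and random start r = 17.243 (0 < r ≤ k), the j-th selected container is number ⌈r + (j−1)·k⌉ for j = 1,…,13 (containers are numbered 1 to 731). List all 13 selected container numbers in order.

18, 74, 130, 186, 243, 299, 355, 411, 468, 524, 580, 636, 693

j=1: r + 0k = 17.243 → ⌈·⌉ = 18
j=2: r + 1k = 73.473769… → ⌈·⌉ = 74
j=3: r + 2k = 129.704538… → ⌈·⌉ = 130
j=4: r + 3k = 185.935307… → ⌈·⌉ = 186
j=5: r + 4k = 242.166076… → ⌈·⌉ = 243
j=6: r + 5k = 298.396846… → ⌈·⌉ = 299
j=7: r + 6k = 354.627615… → ⌈·⌉ = 355
j=8: r + 7k = 410.858384… → ⌈·⌉ = 411
j=9: r + 8k = 467.089153… → ⌈·⌉ = 468
j=10: r + 9k = 523.319923… → ⌈·⌉ = 524
j=11: r + 10k = 579.550692… → ⌈·⌉ = 580
j=12: r + 11k = 635.781461… → ⌈·⌉ = 636
j=13: r + 12k = 692.012230… → ⌈·⌉ = 693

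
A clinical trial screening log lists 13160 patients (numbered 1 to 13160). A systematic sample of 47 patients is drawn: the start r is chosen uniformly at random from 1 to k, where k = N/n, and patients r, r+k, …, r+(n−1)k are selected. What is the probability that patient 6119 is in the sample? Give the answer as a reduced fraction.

1/280

k = 13160/47 = 280.
Patient 6119 is selected iff r ≡ 6119 (mod 280); exactly one such r in {1,…,280}.
Inclusion probability = 1/280.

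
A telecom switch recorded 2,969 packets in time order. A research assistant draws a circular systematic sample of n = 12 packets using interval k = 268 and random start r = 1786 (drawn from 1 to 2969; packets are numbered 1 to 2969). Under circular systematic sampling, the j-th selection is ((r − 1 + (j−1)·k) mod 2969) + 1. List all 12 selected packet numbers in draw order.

Selection 1: 1786
Selection 2: 1786 + 268 = 2054
Selection 3: 2054 + 268 = 2322
Selection 4: 2322 + 268 = 2590
Selection 5: 2590 + 268 = 2858
Selection 6: 2858 + 268 = 3126 → 3126 − 2969 = 157
Selection 7: 157 + 268 = 425
Selection 8: 425 + 268 = 693
Selection 9: 693 + 268 = 961
Selection 10: 961 + 268 = 1229
Selection 11: 1229 + 268 = 1497
Selection 12: 1497 + 268 = 1765

1786, 2054, 2322, 2590, 2858, 157, 425, 693, 961, 1229, 1497, 1765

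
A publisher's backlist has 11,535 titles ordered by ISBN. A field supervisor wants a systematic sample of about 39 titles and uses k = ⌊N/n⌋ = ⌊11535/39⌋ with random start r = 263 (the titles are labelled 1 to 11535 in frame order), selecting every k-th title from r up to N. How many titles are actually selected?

k = ⌊11535/39⌋ = 295
Achieved size = ⌊(11535 − 263)/295⌋ + 1 = ⌊11272/295⌋ + 1 = 38 + 1 = 39
(last selection: 263 + 38×295 = 11473 ≤ 11535; next would be 11768 > 11535)

39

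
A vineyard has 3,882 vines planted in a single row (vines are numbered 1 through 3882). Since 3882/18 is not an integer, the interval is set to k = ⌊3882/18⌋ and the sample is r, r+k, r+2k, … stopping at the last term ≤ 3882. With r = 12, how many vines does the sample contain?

19

k = ⌊3882/18⌋ = 215
Achieved size = ⌊(3882 − 12)/215⌋ + 1 = ⌊3870/215⌋ + 1 = 18 + 1 = 19
(last selection: 12 + 18×215 = 3882 ≤ 3882; next would be 4097 > 3882)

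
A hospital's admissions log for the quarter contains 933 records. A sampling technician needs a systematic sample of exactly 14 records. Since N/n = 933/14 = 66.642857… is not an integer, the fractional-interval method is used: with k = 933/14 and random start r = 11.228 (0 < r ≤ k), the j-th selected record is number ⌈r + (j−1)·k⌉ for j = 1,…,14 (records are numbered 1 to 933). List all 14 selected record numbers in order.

j=1: r + 0k = 11.228 → ⌈·⌉ = 12
j=2: r + 1k = 77.870857… → ⌈·⌉ = 78
j=3: r + 2k = 144.513714… → ⌈·⌉ = 145
j=4: r + 3k = 211.156571… → ⌈·⌉ = 212
j=5: r + 4k = 277.799428… → ⌈·⌉ = 278
j=6: r + 5k = 344.442285… → ⌈·⌉ = 345
j=7: r + 6k = 411.085142… → ⌈·⌉ = 412
j=8: r + 7k = 477.728 → ⌈·⌉ = 478
j=9: r + 8k = 544.370857… → ⌈·⌉ = 545
j=10: r + 9k = 611.013714… → ⌈·⌉ = 612
j=11: r + 10k = 677.656571… → ⌈·⌉ = 678
j=12: r + 11k = 744.299428… → ⌈·⌉ = 745
j=13: r + 12k = 810.942285… → ⌈·⌉ = 811
j=14: r + 13k = 877.585142… → ⌈·⌉ = 878

12, 78, 145, 212, 278, 345, 412, 478, 545, 612, 678, 745, 811, 878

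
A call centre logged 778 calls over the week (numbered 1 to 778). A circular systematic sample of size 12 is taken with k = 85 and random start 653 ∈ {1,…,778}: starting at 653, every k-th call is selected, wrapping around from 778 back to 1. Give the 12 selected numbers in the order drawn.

Selection 1: 653
Selection 2: 653 + 85 = 738
Selection 3: 738 + 85 = 823 → 823 − 778 = 45
Selection 4: 45 + 85 = 130
Selection 5: 130 + 85 = 215
Selection 6: 215 + 85 = 300
Selection 7: 300 + 85 = 385
Selection 8: 385 + 85 = 470
Selection 9: 470 + 85 = 555
Selection 10: 555 + 85 = 640
Selection 11: 640 + 85 = 725
Selection 12: 725 + 85 = 810 → 810 − 778 = 32

653, 738, 45, 130, 215, 300, 385, 470, 555, 640, 725, 32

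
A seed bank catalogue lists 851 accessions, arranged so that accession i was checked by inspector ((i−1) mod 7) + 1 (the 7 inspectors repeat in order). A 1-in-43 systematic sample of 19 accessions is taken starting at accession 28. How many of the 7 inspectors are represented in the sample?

7

Consecutive selections differ by k = 43, so their inspector numbers differ by 43 mod 7 = 1.
gcd(43, 7) = 1, so the sample visits 7/1 = 7 distinct residues mod 7.
Start 28 is inspector 7; the inspectors hit are 1, 2, 3, 4, 5, 6, 7.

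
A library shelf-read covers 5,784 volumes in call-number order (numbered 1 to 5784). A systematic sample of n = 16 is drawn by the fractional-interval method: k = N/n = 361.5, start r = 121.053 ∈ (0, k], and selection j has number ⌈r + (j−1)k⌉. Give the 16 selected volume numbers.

122, 483, 845, 1206, 1568, 1929, 2291, 2652, 3014, 3375, 3737, 4098, 4460, 4821, 5183, 5544

j=1: r + 0k = 121.053 → ⌈·⌉ = 122
j=2: r + 1k = 482.553 → ⌈·⌉ = 483
j=3: r + 2k = 844.053 → ⌈·⌉ = 845
j=4: r + 3k = 1205.553 → ⌈·⌉ = 1206
j=5: r + 4k = 1567.053 → ⌈·⌉ = 1568
j=6: r + 5k = 1928.553 → ⌈·⌉ = 1929
j=7: r + 6k = 2290.053 → ⌈·⌉ = 2291
j=8: r + 7k = 2651.553 → ⌈·⌉ = 2652
j=9: r + 8k = 3013.053 → ⌈·⌉ = 3014
j=10: r + 9k = 3374.553 → ⌈·⌉ = 3375
j=11: r + 10k = 3736.053 → ⌈·⌉ = 3737
j=12: r + 11k = 4097.553 → ⌈·⌉ = 4098
j=13: r + 12k = 4459.053 → ⌈·⌉ = 4460
j=14: r + 13k = 4820.553 → ⌈·⌉ = 4821
j=15: r + 14k = 5182.053 → ⌈·⌉ = 5183
j=16: r + 15k = 5543.553 → ⌈·⌉ = 5544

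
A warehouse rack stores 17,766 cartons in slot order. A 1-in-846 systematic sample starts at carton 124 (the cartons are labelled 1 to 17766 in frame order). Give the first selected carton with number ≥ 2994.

k = 846
Steps past start: ⌈(2994 − 124)/846⌉ = ⌈2870/846⌉ = 4
Selected carton: 124 + 4×846 = 3508

3508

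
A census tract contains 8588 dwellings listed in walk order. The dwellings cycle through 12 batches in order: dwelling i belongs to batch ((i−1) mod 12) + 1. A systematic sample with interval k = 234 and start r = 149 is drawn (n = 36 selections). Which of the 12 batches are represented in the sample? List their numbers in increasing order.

Consecutive selections differ by k = 234, so their batch numbers differ by 234 mod 12 = 6.
gcd(234, 12) = 6, so the sample visits 12/6 = 2 distinct residues mod 12.
Start 149 is batch 5; the batches hit are 5, 11.

5, 11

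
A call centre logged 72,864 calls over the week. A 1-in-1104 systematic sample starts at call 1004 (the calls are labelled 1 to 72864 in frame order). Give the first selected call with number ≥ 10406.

10940

k = 1104
Steps past start: ⌈(10406 − 1004)/1104⌉ = ⌈9402/1104⌉ = 9
Selected call: 1004 + 9×1104 = 10940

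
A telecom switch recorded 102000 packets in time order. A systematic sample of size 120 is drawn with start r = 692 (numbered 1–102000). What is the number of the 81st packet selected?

k = 102000/120 = 850
81st selection = r + (81−1)·k = 692 + 80×850 = 692 + 68000 = 68692

68692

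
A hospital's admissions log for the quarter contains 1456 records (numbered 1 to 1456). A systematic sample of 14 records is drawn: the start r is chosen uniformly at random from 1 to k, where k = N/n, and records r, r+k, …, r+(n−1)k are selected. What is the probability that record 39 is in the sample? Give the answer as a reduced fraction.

k = 1456/14 = 104.
Record 39 is selected iff r ≡ 39 (mod 104); exactly one such r in {1,…,104}.
Inclusion probability = 1/104.

1/104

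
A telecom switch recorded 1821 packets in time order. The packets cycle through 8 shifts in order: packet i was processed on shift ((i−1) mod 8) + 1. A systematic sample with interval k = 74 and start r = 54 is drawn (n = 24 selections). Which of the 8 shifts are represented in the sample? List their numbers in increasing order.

Consecutive selections differ by k = 74, so their shift numbers differ by 74 mod 8 = 2.
gcd(74, 8) = 2, so the sample visits 8/2 = 4 distinct residues mod 8.
Start 54 is shift 6; the shifts hit are 2, 4, 6, 8.

2, 4, 6, 8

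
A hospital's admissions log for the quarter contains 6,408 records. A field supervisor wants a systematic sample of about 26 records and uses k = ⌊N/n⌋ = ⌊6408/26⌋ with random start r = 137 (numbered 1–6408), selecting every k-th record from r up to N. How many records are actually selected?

26

k = ⌊6408/26⌋ = 246
Achieved size = ⌊(6408 − 137)/246⌋ + 1 = ⌊6271/246⌋ + 1 = 25 + 1 = 26
(last selection: 137 + 25×246 = 6287 ≤ 6408; next would be 6533 > 6408)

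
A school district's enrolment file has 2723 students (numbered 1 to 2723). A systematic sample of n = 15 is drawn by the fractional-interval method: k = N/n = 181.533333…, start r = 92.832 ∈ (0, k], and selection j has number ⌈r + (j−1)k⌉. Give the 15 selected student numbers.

93, 275, 456, 638, 819, 1001, 1183, 1364, 1546, 1727, 1909, 2090, 2272, 2453, 2635

j=1: r + 0k = 92.832 → ⌈·⌉ = 93
j=2: r + 1k = 274.365333… → ⌈·⌉ = 275
j=3: r + 2k = 455.898666… → ⌈·⌉ = 456
j=4: r + 3k = 637.432 → ⌈·⌉ = 638
j=5: r + 4k = 818.965333… → ⌈·⌉ = 819
j=6: r + 5k = 1000.498666… → ⌈·⌉ = 1001
j=7: r + 6k = 1182.032 → ⌈·⌉ = 1183
j=8: r + 7k = 1363.565333… → ⌈·⌉ = 1364
j=9: r + 8k = 1545.098666… → ⌈·⌉ = 1546
j=10: r + 9k = 1726.632 → ⌈·⌉ = 1727
j=11: r + 10k = 1908.165333… → ⌈·⌉ = 1909
j=12: r + 11k = 2089.698666… → ⌈·⌉ = 2090
j=13: r + 12k = 2271.232 → ⌈·⌉ = 2272
j=14: r + 13k = 2452.765333… → ⌈·⌉ = 2453
j=15: r + 14k = 2634.298666… → ⌈·⌉ = 2635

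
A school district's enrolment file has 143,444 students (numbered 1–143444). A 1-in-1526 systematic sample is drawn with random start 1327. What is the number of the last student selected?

k = 1526
94th selection = r + (94−1)·k = 1327 + 93×1526 = 1327 + 141918 = 143245

143245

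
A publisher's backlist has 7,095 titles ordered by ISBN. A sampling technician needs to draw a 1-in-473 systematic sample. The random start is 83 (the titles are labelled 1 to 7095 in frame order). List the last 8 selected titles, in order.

3394, 3867, 4340, 4813, 5286, 5759, 6232, 6705

8th selection = 83 + 7×473 = 3394
9th: 3394 + 473 = 3867
10th: 3867 + 473 = 4340
11th: 4340 + 473 = 4813
12th: 4813 + 473 = 5286
13th: 5286 + 473 = 5759
14th: 5759 + 473 = 6232
15th: 6232 + 473 = 6705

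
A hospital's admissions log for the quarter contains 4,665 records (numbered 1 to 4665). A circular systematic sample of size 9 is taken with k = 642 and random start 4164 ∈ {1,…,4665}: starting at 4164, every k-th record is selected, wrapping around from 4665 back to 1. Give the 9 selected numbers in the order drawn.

Selection 1: 4164
Selection 2: 4164 + 642 = 4806 → 4806 − 4665 = 141
Selection 3: 141 + 642 = 783
Selection 4: 783 + 642 = 1425
Selection 5: 1425 + 642 = 2067
Selection 6: 2067 + 642 = 2709
Selection 7: 2709 + 642 = 3351
Selection 8: 3351 + 642 = 3993
Selection 9: 3993 + 642 = 4635

4164, 141, 783, 1425, 2067, 2709, 3351, 3993, 4635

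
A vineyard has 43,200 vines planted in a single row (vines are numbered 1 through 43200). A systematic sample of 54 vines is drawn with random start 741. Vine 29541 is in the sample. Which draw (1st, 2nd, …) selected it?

k = 43200/54 = 800
position = (29541 − 741)/800 + 1 = 28800/800 + 1 = 36 + 1 = 37

37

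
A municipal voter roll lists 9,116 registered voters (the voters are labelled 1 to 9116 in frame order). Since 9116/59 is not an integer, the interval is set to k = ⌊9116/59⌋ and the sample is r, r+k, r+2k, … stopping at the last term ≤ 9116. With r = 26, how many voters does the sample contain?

k = ⌊9116/59⌋ = 154
Achieved size = ⌊(9116 − 26)/154⌋ + 1 = ⌊9090/154⌋ + 1 = 59 + 1 = 60
(last selection: 26 + 59×154 = 9112 ≤ 9116; next would be 9266 > 9116)

60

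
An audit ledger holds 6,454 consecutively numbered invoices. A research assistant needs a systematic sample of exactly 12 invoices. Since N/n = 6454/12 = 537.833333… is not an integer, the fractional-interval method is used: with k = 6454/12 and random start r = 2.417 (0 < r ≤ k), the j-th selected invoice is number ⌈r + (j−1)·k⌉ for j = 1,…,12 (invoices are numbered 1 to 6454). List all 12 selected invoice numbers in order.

3, 541, 1079, 1616, 2154, 2692, 3230, 3768, 4306, 4843, 5381, 5919

j=1: r + 0k = 2.417 → ⌈·⌉ = 3
j=2: r + 1k = 540.250333… → ⌈·⌉ = 541
j=3: r + 2k = 1078.083666… → ⌈·⌉ = 1079
j=4: r + 3k = 1615.917 → ⌈·⌉ = 1616
j=5: r + 4k = 2153.750333… → ⌈·⌉ = 2154
j=6: r + 5k = 2691.583666… → ⌈·⌉ = 2692
j=7: r + 6k = 3229.417 → ⌈·⌉ = 3230
j=8: r + 7k = 3767.250333… → ⌈·⌉ = 3768
j=9: r + 8k = 4305.083666… → ⌈·⌉ = 4306
j=10: r + 9k = 4842.917 → ⌈·⌉ = 4843
j=11: r + 10k = 5380.750333… → ⌈·⌉ = 5381
j=12: r + 11k = 5918.583666… → ⌈·⌉ = 5919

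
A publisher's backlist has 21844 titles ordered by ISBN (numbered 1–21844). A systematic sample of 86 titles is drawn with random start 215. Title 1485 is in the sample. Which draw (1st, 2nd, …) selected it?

6

k = 21844/86 = 254
position = (1485 − 215)/254 + 1 = 1270/254 + 1 = 5 + 1 = 6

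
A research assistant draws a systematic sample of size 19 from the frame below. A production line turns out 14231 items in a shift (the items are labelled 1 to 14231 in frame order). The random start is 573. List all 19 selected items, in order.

k = N/n = 14231/19 = 749
item 1: 573
item 2: 573 + 749 = 1322
item 3: 1322 + 749 = 2071
item 4: 2071 + 749 = 2820
item 5: 2820 + 749 = 3569
item 6: 3569 + 749 = 4318
item 7: 4318 + 749 = 5067
item 8: 5067 + 749 = 5816
item 9: 5816 + 749 = 6565
item 10: 6565 + 749 = 7314
item 11: 7314 + 749 = 8063
item 12: 8063 + 749 = 8812
item 13: 8812 + 749 = 9561
item 14: 9561 + 749 = 10310
item 15: 10310 + 749 = 11059
item 16: 11059 + 749 = 11808
item 17: 11808 + 749 = 12557
item 18: 12557 + 749 = 13306
item 19: 13306 + 749 = 14055

573, 1322, 2071, 2820, 3569, 4318, 5067, 5816, 6565, 7314, 8063, 8812, 9561, 10310, 11059, 11808, 12557, 13306, 14055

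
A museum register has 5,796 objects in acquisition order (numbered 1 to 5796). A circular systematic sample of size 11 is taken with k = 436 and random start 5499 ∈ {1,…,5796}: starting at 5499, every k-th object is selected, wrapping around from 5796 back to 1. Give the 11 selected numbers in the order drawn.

Selection 1: 5499
Selection 2: 5499 + 436 = 5935 → 5935 − 5796 = 139
Selection 3: 139 + 436 = 575
Selection 4: 575 + 436 = 1011
Selection 5: 1011 + 436 = 1447
Selection 6: 1447 + 436 = 1883
Selection 7: 1883 + 436 = 2319
Selection 8: 2319 + 436 = 2755
Selection 9: 2755 + 436 = 3191
Selection 10: 3191 + 436 = 3627
Selection 11: 3627 + 436 = 4063

5499, 139, 575, 1011, 1447, 1883, 2319, 2755, 3191, 3627, 4063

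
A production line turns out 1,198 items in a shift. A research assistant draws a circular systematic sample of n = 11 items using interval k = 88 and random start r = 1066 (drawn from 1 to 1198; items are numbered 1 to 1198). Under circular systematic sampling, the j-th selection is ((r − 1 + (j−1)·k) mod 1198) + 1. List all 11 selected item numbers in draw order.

1066, 1154, 44, 132, 220, 308, 396, 484, 572, 660, 748

Selection 1: 1066
Selection 2: 1066 + 88 = 1154
Selection 3: 1154 + 88 = 1242 → 1242 − 1198 = 44
Selection 4: 44 + 88 = 132
Selection 5: 132 + 88 = 220
Selection 6: 220 + 88 = 308
Selection 7: 308 + 88 = 396
Selection 8: 396 + 88 = 484
Selection 9: 484 + 88 = 572
Selection 10: 572 + 88 = 660
Selection 11: 660 + 88 = 748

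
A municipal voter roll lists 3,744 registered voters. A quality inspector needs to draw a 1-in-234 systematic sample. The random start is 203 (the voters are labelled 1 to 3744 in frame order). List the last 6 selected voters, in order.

2543, 2777, 3011, 3245, 3479, 3713

11th selection = 203 + 10×234 = 2543
12th: 2543 + 234 = 2777
13th: 2777 + 234 = 3011
14th: 3011 + 234 = 3245
15th: 3245 + 234 = 3479
16th: 3479 + 234 = 3713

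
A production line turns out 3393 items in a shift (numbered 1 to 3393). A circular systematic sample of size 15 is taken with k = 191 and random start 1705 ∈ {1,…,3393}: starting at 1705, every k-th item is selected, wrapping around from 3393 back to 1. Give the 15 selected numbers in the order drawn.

Selection 1: 1705
Selection 2: 1705 + 191 = 1896
Selection 3: 1896 + 191 = 2087
Selection 4: 2087 + 191 = 2278
Selection 5: 2278 + 191 = 2469
Selection 6: 2469 + 191 = 2660
Selection 7: 2660 + 191 = 2851
Selection 8: 2851 + 191 = 3042
Selection 9: 3042 + 191 = 3233
Selection 10: 3233 + 191 = 3424 → 3424 − 3393 = 31
Selection 11: 31 + 191 = 222
Selection 12: 222 + 191 = 413
Selection 13: 413 + 191 = 604
Selection 14: 604 + 191 = 795
Selection 15: 795 + 191 = 986

1705, 1896, 2087, 2278, 2469, 2660, 2851, 3042, 3233, 31, 222, 413, 604, 795, 986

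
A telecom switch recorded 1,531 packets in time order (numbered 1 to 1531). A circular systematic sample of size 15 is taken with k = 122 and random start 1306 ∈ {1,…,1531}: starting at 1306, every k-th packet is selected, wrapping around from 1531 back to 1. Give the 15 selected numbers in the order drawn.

Selection 1: 1306
Selection 2: 1306 + 122 = 1428
Selection 3: 1428 + 122 = 1550 → 1550 − 1531 = 19
Selection 4: 19 + 122 = 141
Selection 5: 141 + 122 = 263
Selection 6: 263 + 122 = 385
Selection 7: 385 + 122 = 507
Selection 8: 507 + 122 = 629
Selection 9: 629 + 122 = 751
Selection 10: 751 + 122 = 873
Selection 11: 873 + 122 = 995
Selection 12: 995 + 122 = 1117
Selection 13: 1117 + 122 = 1239
Selection 14: 1239 + 122 = 1361
Selection 15: 1361 + 122 = 1483

1306, 1428, 19, 141, 263, 385, 507, 629, 751, 873, 995, 1117, 1239, 1361, 1483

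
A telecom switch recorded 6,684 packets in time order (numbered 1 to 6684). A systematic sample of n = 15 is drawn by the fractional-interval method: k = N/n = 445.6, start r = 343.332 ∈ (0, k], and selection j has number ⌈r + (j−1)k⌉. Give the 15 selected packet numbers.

j=1: r + 0k = 343.332 → ⌈·⌉ = 344
j=2: r + 1k = 788.932 → ⌈·⌉ = 789
j=3: r + 2k = 1234.532 → ⌈·⌉ = 1235
j=4: r + 3k = 1680.132 → ⌈·⌉ = 1681
j=5: r + 4k = 2125.732 → ⌈·⌉ = 2126
j=6: r + 5k = 2571.332 → ⌈·⌉ = 2572
j=7: r + 6k = 3016.932 → ⌈·⌉ = 3017
j=8: r + 7k = 3462.532 → ⌈·⌉ = 3463
j=9: r + 8k = 3908.132 → ⌈·⌉ = 3909
j=10: r + 9k = 4353.732 → ⌈·⌉ = 4354
j=11: r + 10k = 4799.332 → ⌈·⌉ = 4800
j=12: r + 11k = 5244.932 → ⌈·⌉ = 5245
j=13: r + 12k = 5690.532 → ⌈·⌉ = 5691
j=14: r + 13k = 6136.132 → ⌈·⌉ = 6137
j=15: r + 14k = 6581.732 → ⌈·⌉ = 6582

344, 789, 1235, 1681, 2126, 2572, 3017, 3463, 3909, 4354, 4800, 5245, 5691, 6137, 6582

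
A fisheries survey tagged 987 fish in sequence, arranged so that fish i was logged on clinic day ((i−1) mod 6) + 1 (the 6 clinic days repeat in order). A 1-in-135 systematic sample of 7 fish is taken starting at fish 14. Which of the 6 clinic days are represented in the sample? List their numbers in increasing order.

Consecutive selections differ by k = 135, so their clinic day numbers differ by 135 mod 6 = 3.
gcd(135, 6) = 3, so the sample visits 6/3 = 2 distinct residues mod 6.
Start 14 is clinic day 2; the clinic days hit are 2, 5.

2, 5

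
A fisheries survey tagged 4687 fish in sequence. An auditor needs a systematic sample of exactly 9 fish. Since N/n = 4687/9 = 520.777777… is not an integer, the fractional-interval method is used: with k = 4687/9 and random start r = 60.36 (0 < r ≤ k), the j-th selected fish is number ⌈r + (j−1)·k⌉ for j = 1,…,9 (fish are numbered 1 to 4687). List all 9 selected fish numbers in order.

j=1: r + 0k = 60.36 → ⌈·⌉ = 61
j=2: r + 1k = 581.137777… → ⌈·⌉ = 582
j=3: r + 2k = 1101.915555… → ⌈·⌉ = 1102
j=4: r + 3k = 1622.693333… → ⌈·⌉ = 1623
j=5: r + 4k = 2143.471111… → ⌈·⌉ = 2144
j=6: r + 5k = 2664.248888… → ⌈·⌉ = 2665
j=7: r + 6k = 3185.026666… → ⌈·⌉ = 3186
j=8: r + 7k = 3705.804444… → ⌈·⌉ = 3706
j=9: r + 8k = 4226.582222… → ⌈·⌉ = 4227

61, 582, 1102, 1623, 2144, 2665, 3186, 3706, 4227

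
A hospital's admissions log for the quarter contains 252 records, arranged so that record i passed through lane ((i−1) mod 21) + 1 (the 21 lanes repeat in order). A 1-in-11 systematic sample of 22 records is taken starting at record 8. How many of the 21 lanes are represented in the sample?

21

Consecutive selections differ by k = 11, so their lane numbers differ by 11 mod 21 = 11.
gcd(11, 21) = 1, so the sample visits 21/1 = 21 distinct residues mod 21.
Start 8 is lane 8; the lanes hit are 1, 2, 3, 4, 5, 6, 7, 8, 9, 10, 11, 12, 13, 14, 15, 16, 17, 18, 19, 20, 21.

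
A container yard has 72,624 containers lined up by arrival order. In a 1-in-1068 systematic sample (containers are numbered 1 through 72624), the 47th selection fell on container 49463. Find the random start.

k = 1068
r = 49463 − (47−1)×1068 = 49463 − 49128 = 335

335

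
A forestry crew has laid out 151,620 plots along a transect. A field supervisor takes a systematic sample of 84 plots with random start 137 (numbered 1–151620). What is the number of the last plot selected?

149952

k = 151620/84 = 1805
84th selection = r + (84−1)·k = 137 + 83×1805 = 137 + 149815 = 149952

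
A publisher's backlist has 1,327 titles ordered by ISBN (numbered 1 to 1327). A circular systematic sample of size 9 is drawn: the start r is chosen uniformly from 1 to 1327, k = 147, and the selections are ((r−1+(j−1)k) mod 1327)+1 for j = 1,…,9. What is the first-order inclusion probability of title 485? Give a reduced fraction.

For each position j, as r ranges over 1…1327 the j-th selection hits every title exactly once, so title 485 is selected for exactly 9 of the 1327 starts.
Inclusion probability = 9/1327.

9/1327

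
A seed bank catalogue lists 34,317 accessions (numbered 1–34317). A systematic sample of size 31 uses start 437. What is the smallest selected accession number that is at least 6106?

k = 34317/31 = 1107
Steps past start: ⌈(6106 − 437)/1107⌉ = ⌈5669/1107⌉ = 6
Selected accession: 437 + 6×1107 = 7079

7079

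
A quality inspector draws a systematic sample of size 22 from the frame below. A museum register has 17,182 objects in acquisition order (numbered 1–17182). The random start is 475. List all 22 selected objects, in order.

475, 1256, 2037, 2818, 3599, 4380, 5161, 5942, 6723, 7504, 8285, 9066, 9847, 10628, 11409, 12190, 12971, 13752, 14533, 15314, 16095, 16876

k = N/n = 17182/22 = 781
object 1: 475
object 2: 475 + 781 = 1256
object 3: 1256 + 781 = 2037
object 4: 2037 + 781 = 2818
object 5: 2818 + 781 = 3599
object 6: 3599 + 781 = 4380
object 7: 4380 + 781 = 5161
object 8: 5161 + 781 = 5942
object 9: 5942 + 781 = 6723
object 10: 6723 + 781 = 7504
object 11: 7504 + 781 = 8285
object 12: 8285 + 781 = 9066
object 13: 9066 + 781 = 9847
object 14: 9847 + 781 = 10628
object 15: 10628 + 781 = 11409
object 16: 11409 + 781 = 12190
object 17: 12190 + 781 = 12971
object 18: 12971 + 781 = 13752
object 19: 13752 + 781 = 14533
object 20: 14533 + 781 = 15314
object 21: 15314 + 781 = 16095
object 22: 16095 + 781 = 16876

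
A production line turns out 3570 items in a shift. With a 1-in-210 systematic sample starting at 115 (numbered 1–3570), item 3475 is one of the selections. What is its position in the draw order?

k = 210
position = (3475 − 115)/210 + 1 = 3360/210 + 1 = 16 + 1 = 17

17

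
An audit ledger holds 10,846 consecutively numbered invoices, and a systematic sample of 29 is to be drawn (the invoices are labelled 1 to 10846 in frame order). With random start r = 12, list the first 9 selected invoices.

12, 386, 760, 1134, 1508, 1882, 2256, 2630, 3004

k = N/n = 10846/29 = 374
invoice 1: 12
invoice 2: 12 + 374 = 386
invoice 3: 386 + 374 = 760
invoice 4: 760 + 374 = 1134
invoice 5: 1134 + 374 = 1508
invoice 6: 1508 + 374 = 1882
invoice 7: 1882 + 374 = 2256
invoice 8: 2256 + 374 = 2630
invoice 9: 2630 + 374 = 3004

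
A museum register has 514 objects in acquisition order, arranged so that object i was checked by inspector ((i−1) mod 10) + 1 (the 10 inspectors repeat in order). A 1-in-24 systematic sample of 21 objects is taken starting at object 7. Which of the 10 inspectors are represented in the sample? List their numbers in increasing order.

Consecutive selections differ by k = 24, so their inspector numbers differ by 24 mod 10 = 4.
gcd(24, 10) = 2, so the sample visits 10/2 = 5 distinct residues mod 10.
Start 7 is inspector 7; the inspectors hit are 1, 3, 5, 7, 9.

1, 3, 5, 7, 9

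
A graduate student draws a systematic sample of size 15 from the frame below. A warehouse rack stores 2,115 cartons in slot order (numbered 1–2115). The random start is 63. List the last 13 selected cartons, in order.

345, 486, 627, 768, 909, 1050, 1191, 1332, 1473, 1614, 1755, 1896, 2037

k = N/n = 2115/15 = 141
3rd selection = 63 + 2×141 = 345
4th: 345 + 141 = 486
5th: 486 + 141 = 627
6th: 627 + 141 = 768
7th: 768 + 141 = 909
8th: 909 + 141 = 1050
9th: 1050 + 141 = 1191
10th: 1191 + 141 = 1332
11th: 1332 + 141 = 1473
12th: 1473 + 141 = 1614
13th: 1614 + 141 = 1755
14th: 1755 + 141 = 1896
15th: 1896 + 141 = 2037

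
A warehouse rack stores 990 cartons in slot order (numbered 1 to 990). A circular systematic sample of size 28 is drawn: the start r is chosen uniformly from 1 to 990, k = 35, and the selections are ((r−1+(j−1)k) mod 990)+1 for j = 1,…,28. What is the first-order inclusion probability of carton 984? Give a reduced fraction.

For each position j, as r ranges over 1…990 the j-th selection hits every carton exactly once, so carton 984 is selected for exactly 28 of the 990 starts.
Inclusion probability = 28/990 = 14/495.

14/495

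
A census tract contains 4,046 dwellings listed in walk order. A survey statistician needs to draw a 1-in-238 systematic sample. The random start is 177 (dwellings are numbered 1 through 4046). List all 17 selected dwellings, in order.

dwelling 1: 177
dwelling 2: 177 + 238 = 415
dwelling 3: 415 + 238 = 653
dwelling 4: 653 + 238 = 891
dwelling 5: 891 + 238 = 1129
dwelling 6: 1129 + 238 = 1367
dwelling 7: 1367 + 238 = 1605
dwelling 8: 1605 + 238 = 1843
dwelling 9: 1843 + 238 = 2081
dwelling 10: 2081 + 238 = 2319
dwelling 11: 2319 + 238 = 2557
dwelling 12: 2557 + 238 = 2795
dwelling 13: 2795 + 238 = 3033
dwelling 14: 3033 + 238 = 3271
dwelling 15: 3271 + 238 = 3509
dwelling 16: 3509 + 238 = 3747
dwelling 17: 3747 + 238 = 3985

177, 415, 653, 891, 1129, 1367, 1605, 1843, 2081, 2319, 2557, 2795, 3033, 3271, 3509, 3747, 3985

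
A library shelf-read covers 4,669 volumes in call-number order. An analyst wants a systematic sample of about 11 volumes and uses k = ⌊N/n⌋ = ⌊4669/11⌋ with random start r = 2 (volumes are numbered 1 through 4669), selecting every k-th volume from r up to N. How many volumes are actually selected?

12

k = ⌊4669/11⌋ = 424
Achieved size = ⌊(4669 − 2)/424⌋ + 1 = ⌊4667/424⌋ + 1 = 11 + 1 = 12
(last selection: 2 + 11×424 = 4666 ≤ 4669; next would be 5090 > 4669)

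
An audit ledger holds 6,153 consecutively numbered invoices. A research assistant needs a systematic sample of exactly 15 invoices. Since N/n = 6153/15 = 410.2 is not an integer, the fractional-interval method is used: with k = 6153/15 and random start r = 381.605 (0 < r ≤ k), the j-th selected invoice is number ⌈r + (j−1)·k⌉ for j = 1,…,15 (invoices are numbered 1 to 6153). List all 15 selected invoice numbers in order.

j=1: r + 0k = 381.605 → ⌈·⌉ = 382
j=2: r + 1k = 791.805 → ⌈·⌉ = 792
j=3: r + 2k = 1202.005 → ⌈·⌉ = 1203
j=4: r + 3k = 1612.205 → ⌈·⌉ = 1613
j=5: r + 4k = 2022.405 → ⌈·⌉ = 2023
j=6: r + 5k = 2432.605 → ⌈·⌉ = 2433
j=7: r + 6k = 2842.805 → ⌈·⌉ = 2843
j=8: r + 7k = 3253.005 → ⌈·⌉ = 3254
j=9: r + 8k = 3663.205 → ⌈·⌉ = 3664
j=10: r + 9k = 4073.405 → ⌈·⌉ = 4074
j=11: r + 10k = 4483.605 → ⌈·⌉ = 4484
j=12: r + 11k = 4893.805 → ⌈·⌉ = 4894
j=13: r + 12k = 5304.005 → ⌈·⌉ = 5305
j=14: r + 13k = 5714.205 → ⌈·⌉ = 5715
j=15: r + 14k = 6124.405 → ⌈·⌉ = 6125

382, 792, 1203, 1613, 2023, 2433, 2843, 3254, 3664, 4074, 4484, 4894, 5305, 5715, 6125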